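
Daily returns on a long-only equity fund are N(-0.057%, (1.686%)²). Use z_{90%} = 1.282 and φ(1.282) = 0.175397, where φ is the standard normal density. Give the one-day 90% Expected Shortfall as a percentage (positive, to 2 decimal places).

3.01%

Tail multiplier: φ(z)/(1−α) = 0.175397 / 0.1 = 1.754.
ES = −(-0.057%) + 1.686% × 1.754 = 3.014%.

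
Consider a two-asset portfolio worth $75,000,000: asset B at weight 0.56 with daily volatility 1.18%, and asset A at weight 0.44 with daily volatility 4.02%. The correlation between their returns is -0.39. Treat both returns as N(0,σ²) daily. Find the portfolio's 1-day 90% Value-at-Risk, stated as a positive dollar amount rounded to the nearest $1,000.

$1,566,000

σ_p² = 0.56²·1.18² + 0.44²·4.02² + 2·-0.39·0.56·0.44·1.18·4.02 = 2.6536 (%²).
σ_p = √2.6536 = 1.629%.
At 90%, z = 1.282.
VaR = 1.282 × 1.629% = 2.088%; on $75,000,000 that is $1,566,000.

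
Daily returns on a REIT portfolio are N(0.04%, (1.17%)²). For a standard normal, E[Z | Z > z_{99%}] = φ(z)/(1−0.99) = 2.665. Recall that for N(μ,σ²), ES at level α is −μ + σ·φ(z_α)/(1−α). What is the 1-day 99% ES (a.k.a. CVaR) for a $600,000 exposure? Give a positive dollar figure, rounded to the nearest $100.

$18,500

ES = −(0.04%) + 1.17% × 2.665 = 3.078%.
On $600,000: 0.03078 × $600,000 = $18,468.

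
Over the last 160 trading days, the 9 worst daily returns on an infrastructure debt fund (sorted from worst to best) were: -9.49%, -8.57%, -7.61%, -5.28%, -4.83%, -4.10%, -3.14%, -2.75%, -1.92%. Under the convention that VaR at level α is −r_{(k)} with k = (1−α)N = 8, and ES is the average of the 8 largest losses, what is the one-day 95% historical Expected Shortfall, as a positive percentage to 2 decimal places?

5.72%

The 8 worst returns sum to -45.77%.
ES = −(-45.77%) / 8 = 5.72125% ≈ 5.72%.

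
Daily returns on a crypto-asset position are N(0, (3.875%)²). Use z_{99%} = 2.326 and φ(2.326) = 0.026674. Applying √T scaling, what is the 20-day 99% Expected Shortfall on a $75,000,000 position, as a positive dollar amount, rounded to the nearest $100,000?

$34,700,000

σ_{20d} = 3.875% × √20 = 17.330%.
ES multiplier = φ(z)/(1−α) = 0.026674/0.01 = 2.667.
ES = 17.330% × 2.667 = 46.219%; on $75,000,000: $34,664,250.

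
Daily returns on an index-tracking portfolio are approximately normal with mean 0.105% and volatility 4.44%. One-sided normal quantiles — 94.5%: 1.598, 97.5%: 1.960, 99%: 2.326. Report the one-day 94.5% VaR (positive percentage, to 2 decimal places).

VaR = −μ + z·σ = −(0.105%) + 1.598 × 4.44% = 6.990%.

6.99%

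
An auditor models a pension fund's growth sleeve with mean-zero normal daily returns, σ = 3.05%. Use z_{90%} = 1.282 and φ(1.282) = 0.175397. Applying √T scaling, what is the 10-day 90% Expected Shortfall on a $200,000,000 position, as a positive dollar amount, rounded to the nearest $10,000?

$33,830,000

σ_{10d} = 3.05% × √10 = 9.645%.
ES multiplier = φ(z)/(1−α) = 0.175397/0.1 = 1.754.
ES = 9.645% × 1.754 = 16.917%; on $200,000,000: $33,834,000.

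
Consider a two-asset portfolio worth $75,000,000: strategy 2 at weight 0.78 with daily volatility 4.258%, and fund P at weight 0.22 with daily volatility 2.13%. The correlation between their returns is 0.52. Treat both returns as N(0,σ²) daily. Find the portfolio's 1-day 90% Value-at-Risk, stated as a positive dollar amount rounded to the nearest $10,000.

σ_p² = 0.78²·4.258² + 0.22²·2.13² + 2·0.52·0.78·0.22·4.258·2.13 = 12.8688 (%²).
σ_p = √12.8688 = 3.587%.
At 90%, z = 1.282.
VaR = 1.282 × 3.587% = 4.599%; on $75,000,000 that is $3,449,250.

$3,450,000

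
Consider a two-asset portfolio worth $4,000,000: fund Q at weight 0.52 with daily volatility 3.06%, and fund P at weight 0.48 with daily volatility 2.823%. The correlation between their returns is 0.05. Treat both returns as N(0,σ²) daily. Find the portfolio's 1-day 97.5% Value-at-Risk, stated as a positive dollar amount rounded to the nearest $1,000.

σ_p² = 0.52²·3.06² + 0.48²·2.823² + 2·0.05·0.52·0.48·3.06·2.823 = 4.5837 (%²).
σ_p = √4.5837 = 2.141%.
At 97.5%, z = 1.960.
VaR = 1.960 × 2.141% = 4.196%; on $4,000,000 that is $167,840.

$168,000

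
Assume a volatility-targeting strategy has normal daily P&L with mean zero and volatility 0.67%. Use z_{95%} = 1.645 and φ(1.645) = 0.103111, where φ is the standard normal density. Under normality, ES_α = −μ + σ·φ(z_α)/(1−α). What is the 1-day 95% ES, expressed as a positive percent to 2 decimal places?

1.38%

Tail multiplier: φ(z)/(1−α) = 0.103111 / 0.05 = 2.062.
ES = 0.67% × 2.062 = 1.382%.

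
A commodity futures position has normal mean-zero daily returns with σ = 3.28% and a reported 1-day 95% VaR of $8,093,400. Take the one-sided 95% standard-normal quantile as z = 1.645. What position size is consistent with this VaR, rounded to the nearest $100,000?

VaR as a fraction of value: z·σ = 1.645 × 3.28% = 5.3956%.
Position = $8,093,400 / 0.053956 = $150,000,000.

$150,000,000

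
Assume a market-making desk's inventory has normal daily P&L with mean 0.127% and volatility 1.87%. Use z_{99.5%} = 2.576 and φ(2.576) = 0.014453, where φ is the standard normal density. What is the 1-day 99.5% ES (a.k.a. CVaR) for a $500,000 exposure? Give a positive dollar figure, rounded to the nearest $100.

Tail multiplier: φ(z)/(1−α) = 0.014453 / 0.005 = 2.891.
ES = −(0.127%) + 1.87% × 2.891 = 5.279%.
On $500,000: 0.05279 × $500,000 = $26,395.

$26,400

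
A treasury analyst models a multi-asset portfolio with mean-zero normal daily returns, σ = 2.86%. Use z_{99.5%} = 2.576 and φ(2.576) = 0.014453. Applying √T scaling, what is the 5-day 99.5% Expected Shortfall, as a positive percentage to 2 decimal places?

18.49%

σ_{5d} = 2.86% × √5 = 6.395%.
ES multiplier = φ(z)/(1−α) = 0.014453/0.005 = 2.891.
ES = 6.395% × 2.891 = 18.488%.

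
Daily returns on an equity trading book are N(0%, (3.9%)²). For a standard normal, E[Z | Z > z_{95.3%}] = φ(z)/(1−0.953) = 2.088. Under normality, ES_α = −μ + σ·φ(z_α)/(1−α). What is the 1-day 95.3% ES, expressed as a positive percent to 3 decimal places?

8.143%

ES = 3.9% × 2.088 = 8.143%.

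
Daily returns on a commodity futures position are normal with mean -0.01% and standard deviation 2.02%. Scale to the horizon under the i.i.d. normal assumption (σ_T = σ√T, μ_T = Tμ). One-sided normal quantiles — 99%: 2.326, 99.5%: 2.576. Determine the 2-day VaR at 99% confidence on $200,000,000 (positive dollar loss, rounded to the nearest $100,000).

$13,300,000

σ_{2d} = 2.02% × √2 = 2.857%; μ_{2d} = 2 × -0.01% = -0.020%.
VaR = −(-0.020%) + 2.326 × 2.857% = 6.665%.
On $200,000,000: 0.06665 × $200,000,000 = $13,330,000.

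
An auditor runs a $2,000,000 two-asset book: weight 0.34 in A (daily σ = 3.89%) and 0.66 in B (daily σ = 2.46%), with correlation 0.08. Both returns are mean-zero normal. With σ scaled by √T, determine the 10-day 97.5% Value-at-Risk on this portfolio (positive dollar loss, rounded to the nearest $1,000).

σ_p = √(0.34²·3.89² + 0.66²·2.46² + 2·0.08·0.34·0.66·3.89·2.46) = 2.175%.
σ_{10d} = 2.175% × √10 = 6.878%.
z(97.5%) = 1.960.
VaR = 1.960 × 6.878% = 13.481%; on $2,000,000 that is $269,620.

$270,000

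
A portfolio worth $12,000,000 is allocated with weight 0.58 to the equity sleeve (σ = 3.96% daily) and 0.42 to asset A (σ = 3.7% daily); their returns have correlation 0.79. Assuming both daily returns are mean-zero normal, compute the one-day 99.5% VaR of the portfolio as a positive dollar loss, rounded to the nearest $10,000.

σ_p² = 0.58²·3.96² + 0.42²·3.7² + 2·0.79·0.58·0.42·3.96·3.7 = 13.3296 (%²).
σ_p = √13.3296 = 3.651%.
At 99.5%, z = 2.576.
VaR = 2.576 × 3.651% = 9.405%; on $12,000,000 that is $1,128,600.

$1,130,000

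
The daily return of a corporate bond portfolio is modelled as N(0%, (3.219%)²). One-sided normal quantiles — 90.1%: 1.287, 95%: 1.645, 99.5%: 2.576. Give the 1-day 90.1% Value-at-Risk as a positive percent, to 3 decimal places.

4.143%

VaR = z·σ = 1.287 × 3.219% = 4.143%.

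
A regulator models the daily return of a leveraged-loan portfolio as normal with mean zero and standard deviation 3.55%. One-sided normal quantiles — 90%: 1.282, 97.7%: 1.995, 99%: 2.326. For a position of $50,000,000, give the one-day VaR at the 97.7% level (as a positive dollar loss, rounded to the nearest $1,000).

$3,541,000

VaR = z·σ = 1.995 × 3.55% = 7.082%.
On $50,000,000: 0.07082 × $50,000,000 = $3,541,000.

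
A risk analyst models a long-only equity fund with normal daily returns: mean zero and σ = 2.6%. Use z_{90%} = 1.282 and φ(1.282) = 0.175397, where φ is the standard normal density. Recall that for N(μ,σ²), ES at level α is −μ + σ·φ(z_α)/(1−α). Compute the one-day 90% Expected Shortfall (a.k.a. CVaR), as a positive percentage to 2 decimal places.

4.56%

Tail multiplier: φ(z)/(1−α) = 0.175397 / 0.1 = 1.754.
ES = 2.6% × 1.754 = 4.560%.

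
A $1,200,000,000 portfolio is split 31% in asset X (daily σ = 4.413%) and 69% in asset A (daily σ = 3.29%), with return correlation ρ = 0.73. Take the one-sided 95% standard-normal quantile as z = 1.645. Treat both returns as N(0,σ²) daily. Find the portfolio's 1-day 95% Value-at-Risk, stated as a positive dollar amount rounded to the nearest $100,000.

σ_p² = 0.31²·4.413² + 0.69²·3.29² + 2·0.73·0.31·0.69·4.413·3.29 = 11.5590 (%²).
σ_p = √11.5590 = 3.400%.
VaR = 1.645 × 3.400% = 5.593%; on $1,200,000,000 that is $67,116,000.

$67,100,000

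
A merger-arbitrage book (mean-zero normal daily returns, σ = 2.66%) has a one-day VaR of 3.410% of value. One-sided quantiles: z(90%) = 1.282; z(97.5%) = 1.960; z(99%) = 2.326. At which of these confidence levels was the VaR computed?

90%

Implied z = VaR/σ = 3.410 / 2.66 = 1.282.
This matches z(90%) = 1.282.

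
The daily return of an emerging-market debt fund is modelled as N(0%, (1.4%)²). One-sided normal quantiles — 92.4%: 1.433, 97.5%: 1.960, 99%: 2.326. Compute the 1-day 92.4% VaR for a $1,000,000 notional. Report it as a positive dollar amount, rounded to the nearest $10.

VaR = z·σ = 1.433 × 1.4% = 2.006%.
On $1,000,000: 0.02006 × $1,000,000 = $20,060.

$20,060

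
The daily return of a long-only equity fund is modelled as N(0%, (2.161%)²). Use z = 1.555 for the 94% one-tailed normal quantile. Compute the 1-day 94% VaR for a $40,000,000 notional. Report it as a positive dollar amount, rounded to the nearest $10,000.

VaR = z·σ = 1.555 × 2.161% = 3.360%.
On $40,000,000: 0.03360 × $40,000,000 = $1,344,000.

$1,340,000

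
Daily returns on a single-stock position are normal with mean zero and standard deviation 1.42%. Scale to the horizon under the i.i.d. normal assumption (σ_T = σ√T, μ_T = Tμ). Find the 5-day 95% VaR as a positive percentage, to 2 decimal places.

5.22%

At 95%, z = 1.645.
σ_{5d} = 1.42% × √5 = 3.175%.
VaR = 1.645 × 3.175% = 5.223%.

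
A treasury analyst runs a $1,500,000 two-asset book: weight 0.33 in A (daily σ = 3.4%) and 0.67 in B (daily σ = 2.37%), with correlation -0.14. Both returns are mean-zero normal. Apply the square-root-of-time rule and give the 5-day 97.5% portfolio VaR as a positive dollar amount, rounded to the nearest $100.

σ_p = √(0.33²·3.4² + 0.67²·2.37² + 2·-0.14·0.33·0.67·3.4·2.37) = 1.811%.
σ_{5d} = 1.811% × √5 = 4.050%.
z(97.5%) = 1.960.
VaR = 1.960 × 4.050% = 7.938%; on $1,500,000 that is $119,070.

$119,100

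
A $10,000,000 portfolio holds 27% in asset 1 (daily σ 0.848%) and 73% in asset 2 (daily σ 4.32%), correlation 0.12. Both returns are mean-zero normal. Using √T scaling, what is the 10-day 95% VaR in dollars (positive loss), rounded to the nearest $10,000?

σ_p = √(0.27²·0.848² + 0.73²·4.32² + 2·0.12·0.27·0.73·0.848·4.32) = 3.189%.
σ_{10d} = 3.189% × √10 = 10.085%.
z(95%) = 1.645.
VaR = 1.645 × 10.085% = 16.590%; on $10,000,000 that is $1,659,000.

$1,660,000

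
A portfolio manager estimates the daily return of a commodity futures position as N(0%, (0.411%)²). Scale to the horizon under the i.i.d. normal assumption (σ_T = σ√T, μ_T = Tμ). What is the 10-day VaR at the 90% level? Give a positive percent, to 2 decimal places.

At 90%, z = 1.282.
σ_{10d} = 0.411% × √10 = 1.300%.
VaR = 1.282 × 1.300% = 1.667%.

1.67%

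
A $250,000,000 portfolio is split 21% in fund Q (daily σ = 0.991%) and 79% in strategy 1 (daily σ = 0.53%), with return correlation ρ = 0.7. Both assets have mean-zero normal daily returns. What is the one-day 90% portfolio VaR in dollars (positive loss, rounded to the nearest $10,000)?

σ_p² = 0.21²·0.991² + 0.79²·0.53² + 2·0.7·0.21·0.79·0.991·0.53 = 0.3406 (%²).
σ_p = √0.3406 = 0.584%.
At 90%, z = 1.282.
VaR = 1.282 × 0.584% = 0.749%; on $250,000,000 that is $1,872,500.

$1,870,000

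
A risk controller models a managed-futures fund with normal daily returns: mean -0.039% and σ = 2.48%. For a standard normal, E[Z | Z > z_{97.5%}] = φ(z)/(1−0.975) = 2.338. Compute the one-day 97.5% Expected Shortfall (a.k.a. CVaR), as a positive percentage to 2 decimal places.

ES = −(-0.039%) + 2.48% × 2.338 = 5.837%.

5.84%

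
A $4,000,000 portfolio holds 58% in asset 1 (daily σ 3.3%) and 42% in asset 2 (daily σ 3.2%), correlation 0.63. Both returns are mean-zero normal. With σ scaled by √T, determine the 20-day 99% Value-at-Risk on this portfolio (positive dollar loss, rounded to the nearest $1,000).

σ_p = √(0.58²·3.3² + 0.42²·3.2² + 2·0.63·0.58·0.42·3.3·3.2) = 2.951%.
σ_{20d} = 2.951% × √20 = 13.197%.
z(99%) = 2.326.
VaR = 2.326 × 13.197% = 30.696%; on $4,000,000 that is $1,227,840.

$1,228,000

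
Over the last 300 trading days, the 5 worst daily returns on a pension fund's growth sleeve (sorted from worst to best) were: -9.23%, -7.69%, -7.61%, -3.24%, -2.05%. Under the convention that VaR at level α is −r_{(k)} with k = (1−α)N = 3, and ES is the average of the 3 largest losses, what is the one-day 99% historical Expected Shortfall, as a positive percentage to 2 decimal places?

The 3 worst returns sum to -24.53%.
ES = −(-24.53%) / 3 = 8.1766…% ≈ 8.18%.

8.18%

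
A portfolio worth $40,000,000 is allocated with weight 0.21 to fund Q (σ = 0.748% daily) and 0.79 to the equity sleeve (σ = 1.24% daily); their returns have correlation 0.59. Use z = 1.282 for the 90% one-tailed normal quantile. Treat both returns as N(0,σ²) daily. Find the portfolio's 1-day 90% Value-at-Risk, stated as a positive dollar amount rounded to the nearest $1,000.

σ_p² = 0.21²·0.748² + 0.79²·1.24² + 2·0.59·0.21·0.79·0.748·1.24 = 1.1659 (%²).
σ_p = √1.1659 = 1.080%.
VaR = 1.282 × 1.080% = 1.385%; on $40,000,000 that is $554,000.

$554,000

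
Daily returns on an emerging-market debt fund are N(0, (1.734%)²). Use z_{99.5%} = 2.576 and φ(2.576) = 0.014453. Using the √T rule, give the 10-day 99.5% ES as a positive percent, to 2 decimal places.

15.85%

σ_{10d} = 1.734% × √10 = 5.483%.
ES multiplier = φ(z)/(1−α) = 0.014453/0.005 = 2.891.
ES = 5.483% × 2.891 = 15.851%.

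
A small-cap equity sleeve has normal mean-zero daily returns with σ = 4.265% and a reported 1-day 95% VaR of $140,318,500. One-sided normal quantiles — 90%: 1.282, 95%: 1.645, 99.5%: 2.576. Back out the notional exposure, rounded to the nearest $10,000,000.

$2,000,000,000

VaR as a fraction of value: z·σ = 1.645 × 4.265% = 7.01593%.
Position = $140,318,500 / 0.0701593 = $2,000,000,000.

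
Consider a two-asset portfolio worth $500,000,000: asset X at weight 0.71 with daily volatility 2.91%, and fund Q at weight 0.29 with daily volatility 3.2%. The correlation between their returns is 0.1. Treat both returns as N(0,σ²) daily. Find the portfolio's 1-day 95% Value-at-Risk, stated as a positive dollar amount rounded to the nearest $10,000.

$19,310,000

σ_p² = 0.71²·2.91² + 0.29²·3.2² + 2·0.1·0.71·0.29·2.91·3.2 = 5.5134 (%²).
σ_p = √5.5134 = 2.348%.
At 95%, z = 1.645.
VaR = 1.645 × 2.348% = 3.862%; on $500,000,000 that is $19,310,000.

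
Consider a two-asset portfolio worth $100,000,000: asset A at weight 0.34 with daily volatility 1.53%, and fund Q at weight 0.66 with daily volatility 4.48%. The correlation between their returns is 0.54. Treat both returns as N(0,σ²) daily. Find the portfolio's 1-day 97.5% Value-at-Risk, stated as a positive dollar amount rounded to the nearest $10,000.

$6,400,000

σ_p² = 0.34²·1.53² + 0.66²·4.48² + 2·0.54·0.34·0.66·1.53·4.48 = 10.6745 (%²).
σ_p = √10.6745 = 3.267%.
At 97.5%, z = 1.960.
VaR = 1.960 × 3.267% = 6.403%; on $100,000,000 that is $6,403,000.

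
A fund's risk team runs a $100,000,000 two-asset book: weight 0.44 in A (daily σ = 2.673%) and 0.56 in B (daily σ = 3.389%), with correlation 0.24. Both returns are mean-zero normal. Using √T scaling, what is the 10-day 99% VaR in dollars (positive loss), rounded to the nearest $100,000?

$18,100,000

σ_p = √(0.44²·2.673² + 0.56²·3.389² + 2·0.24·0.44·0.56·2.673·3.389) = 2.461%.
σ_{10d} = 2.461% × √10 = 7.782%.
z(99%) = 2.326.
VaR = 2.326 × 7.782% = 18.101%; on $100,000,000 that is $18,101,000.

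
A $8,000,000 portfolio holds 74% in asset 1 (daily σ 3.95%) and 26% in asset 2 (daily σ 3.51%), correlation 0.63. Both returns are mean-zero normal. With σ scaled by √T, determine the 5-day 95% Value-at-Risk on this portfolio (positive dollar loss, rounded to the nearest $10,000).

σ_p = √(0.74²·3.95² + 0.26²·3.51² + 2·0.63·0.74·0.26·3.95·3.51) = 3.569%.
σ_{5d} = 3.569% × √5 = 7.981%.
z(95%) = 1.645.
VaR = 1.645 × 7.981% = 13.129%; on $8,000,000 that is $1,050,320.

$1,050,000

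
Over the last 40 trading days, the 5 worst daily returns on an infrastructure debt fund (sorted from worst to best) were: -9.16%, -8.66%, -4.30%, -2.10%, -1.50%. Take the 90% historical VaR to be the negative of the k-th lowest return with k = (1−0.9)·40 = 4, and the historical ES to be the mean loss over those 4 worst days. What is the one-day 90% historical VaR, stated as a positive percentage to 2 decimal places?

k = 4; the 4th lowest return is -2.10%, so VaR = 2.10%.

2.10%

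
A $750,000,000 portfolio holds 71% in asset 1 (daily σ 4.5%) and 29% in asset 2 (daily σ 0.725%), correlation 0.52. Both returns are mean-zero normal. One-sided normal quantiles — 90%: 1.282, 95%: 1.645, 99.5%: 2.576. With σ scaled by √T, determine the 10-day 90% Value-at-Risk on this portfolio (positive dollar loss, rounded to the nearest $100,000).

$100,600,000

σ_p = √(0.71²·4.5² + 0.29²·0.725² + 2·0.52·0.71·0.29·4.5·0.725) = 3.309%.
σ_{10d} = 3.309% × √10 = 10.464%.
VaR = 1.282 × 10.464% = 13.415%; on $750,000,000 that is $100,612,500.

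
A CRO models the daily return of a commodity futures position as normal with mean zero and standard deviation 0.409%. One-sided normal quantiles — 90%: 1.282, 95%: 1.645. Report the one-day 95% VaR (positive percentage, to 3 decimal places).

VaR = z·σ = 1.645 × 0.409% = 0.673%.

0.673%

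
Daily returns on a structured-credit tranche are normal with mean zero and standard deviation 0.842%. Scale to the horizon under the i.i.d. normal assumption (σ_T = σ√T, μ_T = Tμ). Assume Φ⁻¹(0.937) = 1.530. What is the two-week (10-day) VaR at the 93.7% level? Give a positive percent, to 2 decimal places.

σ_{10d} = 0.842% × √10 = 2.663%.
VaR = 1.530 × 2.663% = 4.074%.

4.07%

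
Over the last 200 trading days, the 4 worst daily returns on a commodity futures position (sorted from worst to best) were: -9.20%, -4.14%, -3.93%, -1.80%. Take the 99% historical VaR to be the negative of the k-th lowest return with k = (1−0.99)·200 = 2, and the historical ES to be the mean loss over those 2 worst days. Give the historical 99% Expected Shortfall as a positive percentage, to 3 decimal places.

The 2 worst returns sum to -13.34%.
ES = −(-13.34%) / 2 = 6.67% ≈ 6.670%.

6.670%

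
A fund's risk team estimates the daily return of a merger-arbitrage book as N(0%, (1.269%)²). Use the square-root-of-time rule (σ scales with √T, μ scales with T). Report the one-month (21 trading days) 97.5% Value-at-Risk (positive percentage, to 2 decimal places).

11.40%

At 97.5%, z = 1.960.
σ_{21d} = 1.269% × √21 = 5.815%.
VaR = 1.960 × 5.815% = 11.397%.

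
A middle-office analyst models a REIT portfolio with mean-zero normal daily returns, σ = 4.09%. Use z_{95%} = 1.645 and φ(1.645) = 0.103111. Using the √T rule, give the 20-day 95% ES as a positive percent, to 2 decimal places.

σ_{20d} = 4.09% × √20 = 18.291%.
ES multiplier = φ(z)/(1−α) = 0.103111/0.05 = 2.062.
ES = 18.291% × 2.062 = 37.716%.

37.72%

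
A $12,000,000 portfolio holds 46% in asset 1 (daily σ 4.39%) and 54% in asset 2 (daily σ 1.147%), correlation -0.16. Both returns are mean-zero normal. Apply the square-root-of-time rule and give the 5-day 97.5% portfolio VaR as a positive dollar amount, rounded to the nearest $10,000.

$1,060,000

σ_p = √(0.46²·4.39² + 0.54²·1.147² + 2·-0.16·0.46·0.54·4.39·1.147) = 2.015%.
σ_{5d} = 2.015% × √5 = 4.506%.
z(97.5%) = 1.960.
VaR = 1.960 × 4.506% = 8.832%; on $12,000,000 that is $1,059,840.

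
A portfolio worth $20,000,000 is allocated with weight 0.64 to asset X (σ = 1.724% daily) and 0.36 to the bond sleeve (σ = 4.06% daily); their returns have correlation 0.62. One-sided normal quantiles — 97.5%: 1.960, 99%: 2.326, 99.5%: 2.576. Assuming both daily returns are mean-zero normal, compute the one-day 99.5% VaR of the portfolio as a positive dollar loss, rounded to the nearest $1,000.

σ_p² = 0.64²·1.724² + 0.36²·4.06² + 2·0.62·0.64·0.36·1.724·4.06 = 5.3534 (%²).
σ_p = √5.3534 = 2.314%.
VaR = 2.576 × 2.314% = 5.961%; on $20,000,000 that is $1,192,200.

$1,192,000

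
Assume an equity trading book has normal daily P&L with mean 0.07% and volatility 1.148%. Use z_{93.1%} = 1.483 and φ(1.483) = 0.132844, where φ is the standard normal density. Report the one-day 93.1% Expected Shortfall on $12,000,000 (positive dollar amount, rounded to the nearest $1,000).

Tail multiplier: φ(z)/(1−α) = 0.132844 / 0.069 = 1.925.
ES = −(0.07%) + 1.148% × 1.925 = 2.140%.
On $12,000,000: 0.02140 × $12,000,000 = $256,800.

$257,000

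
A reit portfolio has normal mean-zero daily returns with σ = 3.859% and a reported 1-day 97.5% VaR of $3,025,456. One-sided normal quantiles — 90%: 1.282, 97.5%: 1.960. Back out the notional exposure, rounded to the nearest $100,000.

$40,000,000

VaR as a fraction of value: z·σ = 1.960 × 3.859% = 7.56364%.
Position = $3,025,456 / 0.0756364 = $40,000,000.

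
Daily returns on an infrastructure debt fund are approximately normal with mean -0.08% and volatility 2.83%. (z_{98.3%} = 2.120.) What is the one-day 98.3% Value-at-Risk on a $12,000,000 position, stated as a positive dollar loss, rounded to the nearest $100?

$729,600

VaR = −μ + z·σ = −(-0.08%) + 2.120 × 2.83% = 6.080%.
On $12,000,000: 0.06080 × $12,000,000 = $729,600.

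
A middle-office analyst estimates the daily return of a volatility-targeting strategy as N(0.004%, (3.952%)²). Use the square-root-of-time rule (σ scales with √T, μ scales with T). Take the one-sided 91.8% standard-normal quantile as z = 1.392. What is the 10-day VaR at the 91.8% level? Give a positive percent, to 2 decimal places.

17.36%

σ_{10d} = 3.952% × √10 = 12.497%; μ_{10d} = 10 × 0.004% = 0.040%.
VaR = −(0.040%) + 1.392 × 12.497% = 17.356%.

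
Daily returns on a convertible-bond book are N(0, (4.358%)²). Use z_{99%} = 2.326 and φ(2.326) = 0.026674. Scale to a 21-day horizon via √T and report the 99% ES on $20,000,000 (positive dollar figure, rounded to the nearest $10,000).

$10,650,000

σ_{21d} = 4.358% × √21 = 19.971%.
ES multiplier = φ(z)/(1−α) = 0.026674/0.01 = 2.667.
ES = 19.971% × 2.667 = 53.263%; on $20,000,000: $10,652,600.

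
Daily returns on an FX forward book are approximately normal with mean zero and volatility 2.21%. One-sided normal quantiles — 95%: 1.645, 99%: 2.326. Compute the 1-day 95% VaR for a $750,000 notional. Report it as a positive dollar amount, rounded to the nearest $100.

$27,300

VaR = z·σ = 1.645 × 2.21% = 3.635%.
On $750,000: 0.03635 × $750,000 = $27,262.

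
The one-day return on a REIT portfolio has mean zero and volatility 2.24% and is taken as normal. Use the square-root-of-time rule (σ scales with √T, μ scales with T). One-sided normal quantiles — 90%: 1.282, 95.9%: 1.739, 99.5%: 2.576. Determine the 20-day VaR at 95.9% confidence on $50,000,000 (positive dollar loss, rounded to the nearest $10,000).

σ_{20d} = 2.24% × √20 = 10.018%.
VaR = 1.739 × 10.018% = 17.421%.
On $50,000,000: 0.17421 × $50,000,000 = $8,710,500.

$8,710,000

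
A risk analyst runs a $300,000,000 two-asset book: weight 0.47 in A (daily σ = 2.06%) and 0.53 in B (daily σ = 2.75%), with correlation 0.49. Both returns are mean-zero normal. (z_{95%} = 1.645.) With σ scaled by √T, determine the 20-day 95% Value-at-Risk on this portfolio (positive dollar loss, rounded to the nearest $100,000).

σ_p = √(0.47²·2.06² + 0.53²·2.75² + 2·0.49·0.47·0.53·2.06·2.75) = 2.108%.
σ_{20d} = 2.108% × √20 = 9.427%.
VaR = 1.645 × 9.427% = 15.507%; on $300,000,000 that is $46,521,000.

$46,500,000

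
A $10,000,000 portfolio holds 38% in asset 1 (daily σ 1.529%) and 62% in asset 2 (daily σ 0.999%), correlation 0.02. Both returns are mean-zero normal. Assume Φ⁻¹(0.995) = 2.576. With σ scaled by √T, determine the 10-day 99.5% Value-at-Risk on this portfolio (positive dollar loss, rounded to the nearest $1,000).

σ_p = √(0.38²·1.529² + 0.62²·0.999² + 2·0.02·0.38·0.62·1.529·0.999) = 0.858%.
σ_{10d} = 0.858% × √10 = 2.713%.
VaR = 2.576 × 2.713% = 6.989%; on $10,000,000 that is $698,900.

$699,000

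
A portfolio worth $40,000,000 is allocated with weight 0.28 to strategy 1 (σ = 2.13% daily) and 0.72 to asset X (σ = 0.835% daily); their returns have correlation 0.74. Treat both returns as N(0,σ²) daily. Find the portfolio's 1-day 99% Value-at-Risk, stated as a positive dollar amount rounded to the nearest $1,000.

$1,039,000

σ_p² = 0.28²·2.13² + 0.72²·0.835² + 2·0.74·0.28·0.72·2.13·0.835 = 1.2478 (%²).
σ_p = √1.2478 = 1.117%.
At 99%, z = 2.326.
VaR = 2.326 × 1.117% = 2.598%; on $40,000,000 that is $1,039,200.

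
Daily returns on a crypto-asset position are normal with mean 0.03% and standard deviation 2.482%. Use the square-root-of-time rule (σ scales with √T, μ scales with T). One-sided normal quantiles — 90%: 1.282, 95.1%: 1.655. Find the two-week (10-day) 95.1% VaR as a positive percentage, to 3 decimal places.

σ_{10d} = 2.482% × √10 = 7.849%; μ_{10d} = 10 × 0.03% = 0.300%.
VaR = −(0.300%) + 1.655 × 7.849% = 12.690%.

12.690%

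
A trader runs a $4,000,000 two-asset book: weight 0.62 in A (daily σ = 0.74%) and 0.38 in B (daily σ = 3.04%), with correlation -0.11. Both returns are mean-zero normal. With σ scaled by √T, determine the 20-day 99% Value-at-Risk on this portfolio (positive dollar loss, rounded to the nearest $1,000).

$497,000

σ_p = √(0.62²·0.74² + 0.38²·3.04² + 2·-0.11·0.62·0.38·0.74·3.04) = 1.195%.
σ_{20d} = 1.195% × √20 = 5.344%.
z(99%) = 2.326.
VaR = 2.326 × 5.344% = 12.430%; on $4,000,000 that is $497,200.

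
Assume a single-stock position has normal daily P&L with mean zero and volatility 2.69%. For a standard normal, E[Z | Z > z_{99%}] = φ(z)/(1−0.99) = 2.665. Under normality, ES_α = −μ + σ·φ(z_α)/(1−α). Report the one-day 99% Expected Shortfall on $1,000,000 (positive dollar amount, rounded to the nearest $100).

ES = 2.69% × 2.665 = 7.169%.
On $1,000,000: 0.07169 × $1,000,000 = $71,690.

$71,700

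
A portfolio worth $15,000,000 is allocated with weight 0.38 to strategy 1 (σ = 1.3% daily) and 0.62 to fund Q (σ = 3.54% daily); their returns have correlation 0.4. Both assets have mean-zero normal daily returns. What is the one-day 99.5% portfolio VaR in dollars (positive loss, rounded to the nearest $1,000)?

σ_p² = 0.38²·1.3² + 0.62²·3.54² + 2·0.4·0.38·0.62·1.3·3.54 = 5.9286 (%²).
σ_p = √5.9286 = 2.435%.
At 99.5%, z = 2.576.
VaR = 2.576 × 2.435% = 6.273%; on $15,000,000 that is $940,950.

$941,000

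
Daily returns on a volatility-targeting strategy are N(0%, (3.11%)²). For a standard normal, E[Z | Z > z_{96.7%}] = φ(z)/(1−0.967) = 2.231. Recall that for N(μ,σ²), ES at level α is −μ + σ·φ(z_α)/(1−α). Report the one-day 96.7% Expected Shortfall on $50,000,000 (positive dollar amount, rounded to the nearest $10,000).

ES = 3.11% × 2.231 = 6.938%.
On $50,000,000: 0.06938 × $50,000,000 = $3,469,000.

$3,470,000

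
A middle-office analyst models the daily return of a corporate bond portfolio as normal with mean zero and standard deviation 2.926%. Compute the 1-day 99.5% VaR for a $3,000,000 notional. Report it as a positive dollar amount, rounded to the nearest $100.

$226,100

At 99.5% one-sided, z = 2.576.
VaR = z·σ = 2.576 × 2.926% = 7.537%.
On $3,000,000: 0.07537 × $3,000,000 = $226,110.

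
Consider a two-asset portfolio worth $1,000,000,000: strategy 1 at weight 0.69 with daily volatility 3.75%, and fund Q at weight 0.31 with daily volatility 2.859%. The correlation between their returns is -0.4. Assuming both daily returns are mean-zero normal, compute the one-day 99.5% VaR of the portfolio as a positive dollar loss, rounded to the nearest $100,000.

σ_p² = 0.69²·3.75² + 0.31²·2.859² + 2·-0.4·0.69·0.31·3.75·2.859 = 5.6460 (%²).
σ_p = √5.6460 = 2.376%.
At 99.5%, z = 2.576.
VaR = 2.576 × 2.376% = 6.121%; on $1,000,000,000 that is $61,210,000.

$61,200,000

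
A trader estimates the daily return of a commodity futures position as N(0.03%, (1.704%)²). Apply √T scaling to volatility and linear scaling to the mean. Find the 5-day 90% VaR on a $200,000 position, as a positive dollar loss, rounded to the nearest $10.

$9,470

At 90%, z = 1.282.
σ_{5d} = 1.704% × √5 = 3.810%; μ_{5d} = 5 × 0.03% = 0.150%.
VaR = −(0.150%) + 1.282 × 3.810% = 4.734%.
On $200,000: 0.04734 × $200,000 = $9,468.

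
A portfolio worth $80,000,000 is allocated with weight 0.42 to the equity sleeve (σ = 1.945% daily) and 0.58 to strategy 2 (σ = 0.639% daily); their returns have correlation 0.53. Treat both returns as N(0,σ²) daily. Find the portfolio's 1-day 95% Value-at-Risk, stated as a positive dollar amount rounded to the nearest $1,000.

$1,396,000

σ_p² = 0.42²·1.945² + 0.58²·0.639² + 2·0.53·0.42·0.58·1.945·0.639 = 1.1256 (%²).
σ_p = √1.1256 = 1.061%.
At 95%, z = 1.645.
VaR = 1.645 × 1.061% = 1.745%; on $80,000,000 that is $1,396,000.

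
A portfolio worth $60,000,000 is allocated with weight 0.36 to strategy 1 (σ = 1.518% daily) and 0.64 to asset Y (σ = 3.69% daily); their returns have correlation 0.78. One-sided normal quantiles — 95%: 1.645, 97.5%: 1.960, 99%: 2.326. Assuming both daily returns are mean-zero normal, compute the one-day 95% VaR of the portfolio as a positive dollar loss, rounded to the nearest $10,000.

$2,770,000

σ_p² = 0.36²·1.518² + 0.64²·3.69² + 2·0.78·0.36·0.64·1.518·3.69 = 7.8891 (%²).
σ_p = √7.8891 = 2.809%.
VaR = 1.645 × 2.809% = 4.621%; on $60,000,000 that is $2,772,600.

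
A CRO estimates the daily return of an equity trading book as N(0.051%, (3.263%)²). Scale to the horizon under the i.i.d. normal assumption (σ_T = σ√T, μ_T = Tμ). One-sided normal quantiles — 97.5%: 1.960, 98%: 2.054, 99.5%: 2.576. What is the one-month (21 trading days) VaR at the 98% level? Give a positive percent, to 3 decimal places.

σ_{21d} = 3.263% × √21 = 14.953%; μ_{21d} = 21 × 0.051% = 1.071%.
VaR = −(1.071%) + 2.054 × 14.953% = 29.642%.

29.642%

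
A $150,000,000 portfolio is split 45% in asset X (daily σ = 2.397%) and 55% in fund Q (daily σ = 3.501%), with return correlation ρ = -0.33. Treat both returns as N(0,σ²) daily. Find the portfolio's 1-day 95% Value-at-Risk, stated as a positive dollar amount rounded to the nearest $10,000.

σ_p² = 0.45²·2.397² + 0.55²·3.501² + 2·-0.33·0.45·0.55·2.397·3.501 = 3.5004 (%²).
σ_p = √3.5004 = 1.871%.
At 95%, z = 1.645.
VaR = 1.645 × 1.871% = 3.078%; on $150,000,000 that is $4,617,000.

$4,620,000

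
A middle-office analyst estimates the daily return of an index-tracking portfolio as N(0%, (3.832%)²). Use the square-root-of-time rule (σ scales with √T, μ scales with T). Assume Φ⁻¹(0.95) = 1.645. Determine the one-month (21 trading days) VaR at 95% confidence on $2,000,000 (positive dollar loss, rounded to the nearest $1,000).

$578,000

σ_{21d} = 3.832% × √21 = 17.560%.
VaR = 1.645 × 17.560% = 28.886%.
On $2,000,000: 0.28886 × $2,000,000 = $577,720.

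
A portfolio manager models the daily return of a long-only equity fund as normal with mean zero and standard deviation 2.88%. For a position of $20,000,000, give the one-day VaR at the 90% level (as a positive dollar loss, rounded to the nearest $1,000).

$738,000

At 90% one-sided, z = 1.282.
VaR = z·σ = 1.282 × 2.88% = 3.692%.
On $20,000,000: 0.03692 × $20,000,000 = $738,400.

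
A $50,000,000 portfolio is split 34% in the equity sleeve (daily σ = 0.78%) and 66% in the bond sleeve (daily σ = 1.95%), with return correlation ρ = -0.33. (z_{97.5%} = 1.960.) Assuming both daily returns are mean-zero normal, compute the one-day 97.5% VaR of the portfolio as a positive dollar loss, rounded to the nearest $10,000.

$1,200,000

σ_p² = 0.34²·0.78² + 0.66²·1.95² + 2·-0.33·0.34·0.66·0.78·1.95 = 1.5014 (%²).
σ_p = √1.5014 = 1.225%.
VaR = 1.960 × 1.225% = 2.401%; on $50,000,000 that is $1,200,500.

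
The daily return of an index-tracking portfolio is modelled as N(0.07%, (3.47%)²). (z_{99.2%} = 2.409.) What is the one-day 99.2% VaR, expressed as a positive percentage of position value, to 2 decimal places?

8.29%

VaR = −μ + z·σ = −(0.07%) + 2.409 × 3.47% = 8.289%.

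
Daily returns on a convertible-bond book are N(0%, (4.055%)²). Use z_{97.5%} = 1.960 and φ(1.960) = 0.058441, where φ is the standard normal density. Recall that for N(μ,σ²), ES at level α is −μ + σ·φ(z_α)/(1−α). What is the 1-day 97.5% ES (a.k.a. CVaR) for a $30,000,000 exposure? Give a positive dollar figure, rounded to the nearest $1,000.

$2,844,000

Tail multiplier: φ(z)/(1−α) = 0.058441 / 0.025 = 2.338.
ES = 4.055% × 2.338 = 9.481%.
On $30,000,000: 0.09481 × $30,000,000 = $2,844,300.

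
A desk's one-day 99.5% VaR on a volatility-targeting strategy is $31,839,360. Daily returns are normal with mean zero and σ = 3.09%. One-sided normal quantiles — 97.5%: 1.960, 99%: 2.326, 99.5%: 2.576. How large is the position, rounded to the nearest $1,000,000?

VaR as a fraction of value: z·σ = 2.576 × 3.09% = 7.95984%.
Position = $31,839,360 / 0.0795984 = $400,000,000.

$400,000,000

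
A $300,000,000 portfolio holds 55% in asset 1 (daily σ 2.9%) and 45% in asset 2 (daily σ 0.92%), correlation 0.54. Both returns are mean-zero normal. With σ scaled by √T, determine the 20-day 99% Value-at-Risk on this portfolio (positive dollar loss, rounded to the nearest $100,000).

σ_p = √(0.55²·2.9² + 0.45²·0.92² + 2·0.54·0.55·0.45·2.9·0.92) = 1.852%.
σ_{20d} = 1.852% × √20 = 8.282%.
z(99%) = 2.326.
VaR = 2.326 × 8.282% = 19.264%; on $300,000,000 that is $57,792,000.

$57,800,000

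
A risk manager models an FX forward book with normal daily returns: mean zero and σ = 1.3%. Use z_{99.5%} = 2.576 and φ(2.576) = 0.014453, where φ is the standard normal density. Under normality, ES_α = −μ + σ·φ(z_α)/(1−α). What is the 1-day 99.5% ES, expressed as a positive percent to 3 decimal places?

Tail multiplier: φ(z)/(1−α) = 0.014453 / 0.005 = 2.891.
ES = 1.3% × 2.891 = 3.758%.

3.758%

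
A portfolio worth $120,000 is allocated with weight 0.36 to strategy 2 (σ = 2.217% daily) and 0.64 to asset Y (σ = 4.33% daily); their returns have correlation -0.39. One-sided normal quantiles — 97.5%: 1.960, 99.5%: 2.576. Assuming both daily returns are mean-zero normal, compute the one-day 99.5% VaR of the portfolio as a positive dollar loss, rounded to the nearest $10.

$7,940

σ_p² = 0.36²·2.217² + 0.64²·4.33² + 2·-0.39·0.36·0.64·2.217·4.33 = 6.5914 (%²).
σ_p = √6.5914 = 2.567%.
VaR = 2.576 × 2.567% = 6.613%; on $120,000 that is $7,936.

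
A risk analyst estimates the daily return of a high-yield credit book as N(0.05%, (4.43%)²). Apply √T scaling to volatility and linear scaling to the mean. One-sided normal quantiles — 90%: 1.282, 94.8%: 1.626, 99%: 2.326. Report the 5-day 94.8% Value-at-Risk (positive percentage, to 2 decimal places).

15.86%

σ_{5d} = 4.43% × √5 = 9.906%; μ_{5d} = 5 × 0.05% = 0.250%.
VaR = −(0.250%) + 1.626 × 9.906% = 15.857%.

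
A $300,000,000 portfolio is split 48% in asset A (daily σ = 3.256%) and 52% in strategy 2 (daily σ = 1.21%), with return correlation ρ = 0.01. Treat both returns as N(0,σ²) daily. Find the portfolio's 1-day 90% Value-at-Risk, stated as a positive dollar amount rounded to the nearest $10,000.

σ_p² = 0.48²·3.256² + 0.52²·1.21² + 2·0.01·0.48·0.52·3.256·1.21 = 2.8582 (%²).
σ_p = √2.8582 = 1.691%.
At 90%, z = 1.282.
VaR = 1.282 × 1.691% = 2.168%; on $300,000,000 that is $6,504,000.

$6,500,000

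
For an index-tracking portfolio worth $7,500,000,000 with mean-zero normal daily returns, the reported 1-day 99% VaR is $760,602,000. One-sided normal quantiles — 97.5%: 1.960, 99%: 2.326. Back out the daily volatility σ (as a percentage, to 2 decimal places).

VaR as a fraction: $760,602,000 / $7,500,000,000 = 10.141%.
σ = VaR / z = 10.141% / 2.326 = 4.360%.

4.36%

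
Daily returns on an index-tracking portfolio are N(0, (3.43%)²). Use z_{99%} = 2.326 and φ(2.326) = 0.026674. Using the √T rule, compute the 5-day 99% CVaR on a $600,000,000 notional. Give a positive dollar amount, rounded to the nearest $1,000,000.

$123,000,000

σ_{5d} = 3.43% × √5 = 7.670%.
ES multiplier = φ(z)/(1−α) = 0.026674/0.01 = 2.667.
ES = 7.670% × 2.667 = 20.456%; on $600,000,000: $122,736,000.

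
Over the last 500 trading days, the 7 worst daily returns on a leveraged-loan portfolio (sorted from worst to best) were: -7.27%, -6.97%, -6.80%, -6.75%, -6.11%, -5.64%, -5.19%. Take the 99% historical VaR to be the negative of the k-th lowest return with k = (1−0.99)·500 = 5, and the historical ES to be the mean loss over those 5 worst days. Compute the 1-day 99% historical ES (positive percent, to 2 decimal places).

6.78%

The 5 worst returns sum to -33.90%.
ES = −(-33.90%) / 5 = 6.78%.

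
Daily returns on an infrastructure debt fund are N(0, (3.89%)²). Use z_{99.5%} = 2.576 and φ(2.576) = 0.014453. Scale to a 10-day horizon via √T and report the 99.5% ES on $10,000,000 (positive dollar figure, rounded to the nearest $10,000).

σ_{10d} = 3.89% × √10 = 12.301%.
ES multiplier = φ(z)/(1−α) = 0.014453/0.005 = 2.891.
ES = 12.301% × 2.891 = 35.562%; on $10,000,000: $3,556,200.

$3,560,000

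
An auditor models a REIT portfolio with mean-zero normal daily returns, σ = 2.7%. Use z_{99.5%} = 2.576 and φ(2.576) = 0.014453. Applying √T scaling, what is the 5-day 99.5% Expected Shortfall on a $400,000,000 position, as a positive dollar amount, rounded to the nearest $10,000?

$69,810,000

σ_{5d} = 2.7% × √5 = 6.037%.
ES multiplier = φ(z)/(1−α) = 0.014453/0.005 = 2.891.
ES = 6.037% × 2.891 = 17.453%; on $400,000,000: $69,812,000.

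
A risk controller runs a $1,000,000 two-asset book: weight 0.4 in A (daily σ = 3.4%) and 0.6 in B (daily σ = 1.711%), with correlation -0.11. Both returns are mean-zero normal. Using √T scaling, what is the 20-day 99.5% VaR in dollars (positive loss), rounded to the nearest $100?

$185,600

σ_p = √(0.4²·3.4² + 0.6²·1.711² + 2·-0.11·0.4·0.6·3.4·1.711) = 1.611%.
σ_{20d} = 1.611% × √20 = 7.205%.
z(99.5%) = 2.576.
VaR = 2.576 × 7.205% = 18.560%; on $1,000,000 that is $185,600.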